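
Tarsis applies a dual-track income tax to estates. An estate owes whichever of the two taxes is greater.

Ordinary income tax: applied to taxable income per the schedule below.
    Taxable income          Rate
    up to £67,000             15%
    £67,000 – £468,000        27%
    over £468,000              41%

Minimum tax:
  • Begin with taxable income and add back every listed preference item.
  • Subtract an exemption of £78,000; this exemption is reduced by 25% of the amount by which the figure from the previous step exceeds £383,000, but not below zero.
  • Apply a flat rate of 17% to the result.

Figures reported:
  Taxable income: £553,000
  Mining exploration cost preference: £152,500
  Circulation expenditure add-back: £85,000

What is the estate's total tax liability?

£153,170

Ordinary income tax:
  £67,000 × 15% = £10,050
  £401,000 × 27% = £108,270
  £85,000 × 41% = £34,850
  → £153,170

Minimum tax:
  Adjusted income: £553,000 + £152,500 + £85,000 = £790,500
  Exemption: 25% × (£790,500 − £383,000) = £101,875 ≥ £78,000, so the exemption is fully phased out
  Base: £790,500 − £0 = £790,500
  £790,500 × 17% = £134,385

£153,170 > £134,385, so the ordinary income tax governs.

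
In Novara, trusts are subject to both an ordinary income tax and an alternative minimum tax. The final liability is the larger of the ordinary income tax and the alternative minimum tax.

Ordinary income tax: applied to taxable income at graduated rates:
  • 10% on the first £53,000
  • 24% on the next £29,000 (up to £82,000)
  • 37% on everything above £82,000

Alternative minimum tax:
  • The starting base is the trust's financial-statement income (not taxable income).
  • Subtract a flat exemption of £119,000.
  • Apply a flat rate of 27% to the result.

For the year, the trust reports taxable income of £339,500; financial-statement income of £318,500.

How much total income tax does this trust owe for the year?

£107,535

Ordinary income tax:
  £53,000 × 10% = £5,300
  £29,000 × 24% = £6,960
  £257,500 × 37% = £95,275
  → £107,535

Alternative minimum tax:
  Base (financial-statement income): £318,500
  Less exemption £119,000 → base £199,500
  £199,500 × 27% = £53,865

£107,535 > £53,865, so the ordinary income tax governs.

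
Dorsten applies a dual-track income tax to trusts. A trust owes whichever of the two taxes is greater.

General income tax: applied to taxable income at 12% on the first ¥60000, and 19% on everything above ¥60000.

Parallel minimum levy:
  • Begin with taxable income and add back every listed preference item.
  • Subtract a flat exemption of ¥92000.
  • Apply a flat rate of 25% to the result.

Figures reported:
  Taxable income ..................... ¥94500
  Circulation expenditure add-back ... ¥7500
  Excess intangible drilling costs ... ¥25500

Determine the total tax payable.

General income tax:
  ¥60000 × 12% = ¥7200
  ¥34500 × 19% = ¥6555
  → ¥13755

Parallel minimum levy:
  Adjusted income: ¥94500 + ¥7500 + ¥25500 = ¥127500
  Less exemption ¥92000 → base ¥35500
  ¥35500 × 25% = ¥8875

¥13755 > ¥8875, so the general income tax governs.

¥13755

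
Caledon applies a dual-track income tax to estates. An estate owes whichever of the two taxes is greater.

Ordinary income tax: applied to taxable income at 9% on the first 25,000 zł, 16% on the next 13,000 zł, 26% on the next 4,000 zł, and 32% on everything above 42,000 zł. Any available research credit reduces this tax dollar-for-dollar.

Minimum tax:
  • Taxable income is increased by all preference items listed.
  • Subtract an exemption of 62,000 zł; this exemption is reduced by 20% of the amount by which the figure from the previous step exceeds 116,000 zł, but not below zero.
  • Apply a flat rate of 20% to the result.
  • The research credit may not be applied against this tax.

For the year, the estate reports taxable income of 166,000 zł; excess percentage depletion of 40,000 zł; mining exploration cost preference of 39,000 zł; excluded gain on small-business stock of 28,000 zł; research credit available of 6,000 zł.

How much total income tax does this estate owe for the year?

Ordinary income tax:
  25,000 zł × 9% = 2,250 zł
  13,000 zł × 16% = 2,080 zł
  4,000 zł × 26% = 1,040 zł
  124,000 zł × 32% = 39,680 zł
  → 45,050 zł
  Less research credit 6,000 zł → 39,050 zł

Minimum tax:
  Adjusted income: 166,000 zł + 40,000 zł + 39,000 zł + 28,000 zł = 273,000 zł
  Exemption: 62,000 zł − 20% × (273,000 zł − 116,000 zł) = 62,000 zł − 31,400 zł = 30,600 zł
  Base: 273,000 zł − 30,600 zł = 242,400 zł
  242,400 zł × 20% = 48,480 zł

48,480 zł > 39,050 zł, so the minimum tax is the binding amount.

48,480 zł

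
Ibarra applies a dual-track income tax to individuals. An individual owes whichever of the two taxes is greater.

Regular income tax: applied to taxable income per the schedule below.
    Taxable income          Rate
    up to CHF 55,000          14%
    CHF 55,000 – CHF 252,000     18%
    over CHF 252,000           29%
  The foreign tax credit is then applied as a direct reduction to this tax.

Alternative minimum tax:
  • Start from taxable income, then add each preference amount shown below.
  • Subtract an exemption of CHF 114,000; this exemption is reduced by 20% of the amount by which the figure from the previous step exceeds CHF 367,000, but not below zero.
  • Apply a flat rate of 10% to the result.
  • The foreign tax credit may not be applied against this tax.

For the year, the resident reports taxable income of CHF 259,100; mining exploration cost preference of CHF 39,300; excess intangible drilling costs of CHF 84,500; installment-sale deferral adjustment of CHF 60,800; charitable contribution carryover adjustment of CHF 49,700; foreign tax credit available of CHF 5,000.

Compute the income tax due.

Regular income tax:
  CHF 55,000 × 14% = CHF 7,700
  CHF 197,000 × 18% = CHF 35,460
  CHF 7,100 × 29% = CHF 2,059
  → CHF 45,219
  Less foreign tax credit CHF 5,000 → CHF 40,219

Alternative minimum tax:
  Adjusted income: CHF 259,100 + CHF 39,300 + CHF 84,500 + CHF 60,800 + CHF 49,700 = CHF 493,400
  Exemption: CHF 114,000 − 20% × (CHF 493,400 − CHF 367,000) = CHF 114,000 − CHF 25,280 = CHF 88,720
  Base: CHF 493,400 − CHF 88,720 = CHF 404,680
  CHF 404,680 × 10% = CHF 40,468

CHF 40,468 > CHF 40,219, so the alternative minimum tax is the binding amount.

CHF 40,468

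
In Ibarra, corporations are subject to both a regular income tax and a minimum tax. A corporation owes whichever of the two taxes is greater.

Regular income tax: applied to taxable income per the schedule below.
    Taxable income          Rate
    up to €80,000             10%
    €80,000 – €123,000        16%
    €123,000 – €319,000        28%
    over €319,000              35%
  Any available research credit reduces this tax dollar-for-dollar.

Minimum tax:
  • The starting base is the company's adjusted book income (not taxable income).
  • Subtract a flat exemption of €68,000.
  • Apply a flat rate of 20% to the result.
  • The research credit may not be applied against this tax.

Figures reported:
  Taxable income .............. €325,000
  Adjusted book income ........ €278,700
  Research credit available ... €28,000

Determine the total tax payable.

Regular income tax:
  €80,000 × 10% = €8,000
  €43,000 × 16% = €6,880
  €196,000 × 28% = €54,880
  €6,000 × 35% = €2,100
  → €71,860
  Less research credit €28,000 → €43,860

Minimum tax:
  Base (adjusted book income): €278,700
  Less exemption €68,000 → base €210,700
  €210,700 × 20% = €42,140

€43,860 > €42,140, so the regular income tax governs.

€43,860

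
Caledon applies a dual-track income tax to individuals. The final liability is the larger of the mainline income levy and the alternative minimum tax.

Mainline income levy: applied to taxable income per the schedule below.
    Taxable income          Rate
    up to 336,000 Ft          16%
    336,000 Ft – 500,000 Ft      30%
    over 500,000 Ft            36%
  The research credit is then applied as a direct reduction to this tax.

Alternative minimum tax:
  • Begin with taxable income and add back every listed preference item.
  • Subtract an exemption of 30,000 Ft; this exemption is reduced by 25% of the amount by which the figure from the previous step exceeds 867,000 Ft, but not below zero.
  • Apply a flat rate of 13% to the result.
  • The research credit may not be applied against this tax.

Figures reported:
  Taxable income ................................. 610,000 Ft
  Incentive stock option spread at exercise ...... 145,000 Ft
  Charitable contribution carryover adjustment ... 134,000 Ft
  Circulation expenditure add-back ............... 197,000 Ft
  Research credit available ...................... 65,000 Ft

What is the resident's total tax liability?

141,180 Ft

Mainline income levy:
  336,000 Ft × 16% = 53,760 Ft
  164,000 Ft × 30% = 49,200 Ft
  110,000 Ft × 36% = 39,600 Ft
  → 142,560 Ft
  Less research credit 65,000 Ft → 77,560 Ft

Alternative minimum tax:
  Adjusted income: 610,000 Ft + 145,000 Ft + 134,000 Ft + 197,000 Ft = 1,086,000 Ft
  Exemption: 25% × (1,086,000 Ft − 867,000 Ft) = 54,750 Ft ≥ 30,000 Ft, so the exemption is fully phased out
  Base: 1,086,000 Ft − 0 Ft = 1,086,000 Ft
  1,086,000 Ft × 13% = 141,180 Ft

141,180 Ft > 77,560 Ft, so the alternative minimum tax is the binding amount.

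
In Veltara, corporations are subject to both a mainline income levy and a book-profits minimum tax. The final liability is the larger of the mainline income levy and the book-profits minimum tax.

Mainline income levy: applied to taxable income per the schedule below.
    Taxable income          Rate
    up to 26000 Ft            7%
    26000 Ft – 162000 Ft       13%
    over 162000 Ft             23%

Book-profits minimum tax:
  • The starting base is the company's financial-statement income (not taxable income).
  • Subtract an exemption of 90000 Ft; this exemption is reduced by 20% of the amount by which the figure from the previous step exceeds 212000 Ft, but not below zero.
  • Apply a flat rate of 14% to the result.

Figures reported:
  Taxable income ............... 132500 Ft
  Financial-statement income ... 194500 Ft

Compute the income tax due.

Mainline income levy:
  26000 Ft × 7% = 1820 Ft
  106500 Ft × 13% = 13845 Ft
  → 15665 Ft

Book-profits minimum tax:
  Base (financial-statement income): 194500 Ft
  Exemption: 194500 Ft ≤ 212000 Ft, so full 90000 Ft applies
  Base: 194500 Ft − 90000 Ft = 104500 Ft
  104500 Ft × 14% = 14630 Ft

15665 Ft > 14630 Ft, so the mainline income levy governs.

15665 Ft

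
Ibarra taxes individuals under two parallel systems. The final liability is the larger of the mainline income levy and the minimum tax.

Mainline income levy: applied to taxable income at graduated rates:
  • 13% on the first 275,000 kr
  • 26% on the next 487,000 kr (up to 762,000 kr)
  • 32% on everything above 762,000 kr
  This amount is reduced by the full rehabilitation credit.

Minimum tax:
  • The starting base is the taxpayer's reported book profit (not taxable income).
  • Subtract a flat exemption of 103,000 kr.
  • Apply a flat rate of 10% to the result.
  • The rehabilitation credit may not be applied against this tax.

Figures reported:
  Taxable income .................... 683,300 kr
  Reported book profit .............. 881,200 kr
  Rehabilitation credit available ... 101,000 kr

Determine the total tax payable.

77,820 kr

Mainline income levy:
  275,000 kr × 13% = 35,750 kr
  408,300 kr × 26% = 106,158 kr
  → 141,908 kr
  Less rehabilitation credit 101,000 kr → 40,908 kr

Minimum tax:
  Base (reported book profit): 881,200 kr
  Less exemption 103,000 kr → base 778,200 kr
  778,200 kr × 10% = 77,820 kr

77,820 kr > 40,908 kr, so the minimum tax is the binding amount.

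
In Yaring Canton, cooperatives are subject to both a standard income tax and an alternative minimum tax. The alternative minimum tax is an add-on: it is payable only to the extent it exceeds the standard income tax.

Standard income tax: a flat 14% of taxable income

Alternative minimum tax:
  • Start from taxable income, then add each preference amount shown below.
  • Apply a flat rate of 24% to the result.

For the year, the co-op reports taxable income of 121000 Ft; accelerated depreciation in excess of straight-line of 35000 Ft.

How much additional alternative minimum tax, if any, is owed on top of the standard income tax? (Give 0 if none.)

20500 Ft

Standard income tax:
  121000 Ft × 14% = 16940 Ft

Alternative minimum tax:
  Adjusted income: 121000 Ft + 35000 Ft = 156000 Ft
  156000 Ft × 24% = 37440 Ft

Excess of alternative minimum tax over standard income tax: 37440 Ft − 16940 Ft = 20500 Ft.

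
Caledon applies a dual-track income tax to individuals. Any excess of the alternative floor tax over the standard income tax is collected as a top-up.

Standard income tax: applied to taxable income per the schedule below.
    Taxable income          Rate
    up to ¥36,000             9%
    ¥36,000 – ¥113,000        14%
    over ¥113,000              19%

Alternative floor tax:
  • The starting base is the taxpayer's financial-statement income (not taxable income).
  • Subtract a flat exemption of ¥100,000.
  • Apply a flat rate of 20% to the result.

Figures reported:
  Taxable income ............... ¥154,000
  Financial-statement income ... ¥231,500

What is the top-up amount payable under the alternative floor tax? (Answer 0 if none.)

¥4,490

Standard income tax:
  ¥36,000 × 9% = ¥3,240
  ¥77,000 × 14% = ¥10,780
  ¥41,000 × 19% = ¥7,790
  → ¥21,810

Alternative floor tax:
  Base (financial-statement income): ¥231,500
  Less exemption ¥100,000 → base ¥131,500
  ¥131,500 × 20% = ¥26,300

Excess of alternative floor tax over standard income tax: ¥26,300 − ¥21,810 = ¥4,490.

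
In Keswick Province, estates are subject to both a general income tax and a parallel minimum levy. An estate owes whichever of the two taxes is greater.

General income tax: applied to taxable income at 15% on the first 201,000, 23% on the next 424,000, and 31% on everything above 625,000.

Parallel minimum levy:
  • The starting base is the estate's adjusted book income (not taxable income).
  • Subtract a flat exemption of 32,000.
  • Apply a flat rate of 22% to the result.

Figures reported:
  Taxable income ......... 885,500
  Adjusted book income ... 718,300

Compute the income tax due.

General income tax:
  201,000 × 15% = 30,150
  424,000 × 23% = 97,520
  260,500 × 31% = 80,755
  → 208,425

Parallel minimum levy:
  Base (adjusted book income): 718,300
  Less exemption 32,000 → base 686,300
  686,300 × 22% = 150,986

208,425 > 150,986, so the general income tax governs.

208,425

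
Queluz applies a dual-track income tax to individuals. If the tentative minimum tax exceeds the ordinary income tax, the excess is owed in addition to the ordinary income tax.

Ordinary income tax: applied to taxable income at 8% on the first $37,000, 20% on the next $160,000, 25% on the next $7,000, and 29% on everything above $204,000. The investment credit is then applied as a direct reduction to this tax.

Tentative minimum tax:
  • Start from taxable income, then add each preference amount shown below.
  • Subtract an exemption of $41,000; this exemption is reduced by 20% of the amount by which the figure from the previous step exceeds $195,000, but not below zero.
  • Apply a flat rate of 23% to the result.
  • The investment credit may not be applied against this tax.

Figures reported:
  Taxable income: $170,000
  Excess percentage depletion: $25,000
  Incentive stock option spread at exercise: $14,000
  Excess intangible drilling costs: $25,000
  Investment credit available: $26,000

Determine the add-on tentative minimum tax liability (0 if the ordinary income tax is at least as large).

Ordinary income tax:
  $37,000 × 8% = $2,960
  $133,000 × 20% = $26,600
  → $29,560
  Less investment credit $26,000 → $3,560

Tentative minimum tax:
  Adjusted income: $170,000 + $25,000 + $14,000 + $25,000 = $234,000
  Exemption: $41,000 − 20% × ($234,000 − $195,000) = $41,000 − $7,800 = $33,200
  Base: $234,000 − $33,200 = $200,800
  $200,800 × 23% = $46,184

Excess of tentative minimum tax over ordinary income tax: $46,184 − $3,560 = $42,624.

$42,624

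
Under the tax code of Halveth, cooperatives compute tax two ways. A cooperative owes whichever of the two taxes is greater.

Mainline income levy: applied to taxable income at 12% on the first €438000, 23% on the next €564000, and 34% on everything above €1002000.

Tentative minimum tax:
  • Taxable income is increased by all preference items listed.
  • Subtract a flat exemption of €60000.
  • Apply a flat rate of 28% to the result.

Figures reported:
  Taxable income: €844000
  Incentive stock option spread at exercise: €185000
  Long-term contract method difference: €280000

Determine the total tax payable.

Tentative minimum tax:
  Adjusted income: €844000 + €185000 + €280000 = €1309000
  Less exemption €60000 → base €1249000
  €1249000 × 28% = €349720

Mainline income levy:
  €438000 × 12% = €52560
  €406000 × 23% = €93380
  → €145940

€349720 > €145940, so the tentative minimum tax is the binding amount.

€349720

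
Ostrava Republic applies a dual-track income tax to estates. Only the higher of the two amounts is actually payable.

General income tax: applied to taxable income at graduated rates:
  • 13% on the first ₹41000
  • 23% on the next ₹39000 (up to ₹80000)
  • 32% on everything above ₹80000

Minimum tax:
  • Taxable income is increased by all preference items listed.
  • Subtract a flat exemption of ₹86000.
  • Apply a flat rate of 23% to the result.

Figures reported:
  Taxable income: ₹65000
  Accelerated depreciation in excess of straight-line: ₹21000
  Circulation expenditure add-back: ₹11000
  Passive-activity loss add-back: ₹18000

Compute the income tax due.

₹10850

Minimum tax:
  Adjusted income: ₹65000 + ₹21000 + ₹11000 + ₹18000 = ₹115000
  Less exemption ₹86000 → base ₹29000
  ₹29000 × 23% = ₹6670

General income tax:
  ₹41000 × 13% = ₹5330
  ₹24000 × 23% = ₹5520
  → ₹10850

₹10850 > ₹6670, so the general income tax governs.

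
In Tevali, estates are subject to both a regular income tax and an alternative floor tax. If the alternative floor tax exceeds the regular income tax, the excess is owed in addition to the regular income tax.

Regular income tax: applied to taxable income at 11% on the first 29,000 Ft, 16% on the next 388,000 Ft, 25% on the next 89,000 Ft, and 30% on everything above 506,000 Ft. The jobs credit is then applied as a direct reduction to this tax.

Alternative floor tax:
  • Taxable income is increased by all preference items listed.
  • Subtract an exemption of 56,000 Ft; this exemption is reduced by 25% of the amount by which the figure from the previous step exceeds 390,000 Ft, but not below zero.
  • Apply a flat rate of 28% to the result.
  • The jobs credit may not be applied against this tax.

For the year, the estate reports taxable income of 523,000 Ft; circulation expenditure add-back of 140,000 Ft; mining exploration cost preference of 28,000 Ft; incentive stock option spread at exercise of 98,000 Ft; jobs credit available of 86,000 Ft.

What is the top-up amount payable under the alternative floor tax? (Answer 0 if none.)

Alternative floor tax:
  Adjusted income: 523,000 Ft + 140,000 Ft + 28,000 Ft + 98,000 Ft = 789,000 Ft
  Exemption: 25% × (789,000 Ft − 390,000 Ft) = 99,750 Ft ≥ 56,000 Ft, so the exemption is fully phased out
  Base: 789,000 Ft − 0 Ft = 789,000 Ft
  789,000 Ft × 28% = 220,920 Ft

Regular income tax:
  29,000 Ft × 11% = 3,190 Ft
  388,000 Ft × 16% = 62,080 Ft
  89,000 Ft × 25% = 22,250 Ft
  17,000 Ft × 30% = 5,100 Ft
  → 92,620 Ft
  Less jobs credit 86,000 Ft → 6,620 Ft

Excess of alternative floor tax over regular income tax: 220,920 Ft − 6,620 Ft = 214,300 Ft.

214,300 Ft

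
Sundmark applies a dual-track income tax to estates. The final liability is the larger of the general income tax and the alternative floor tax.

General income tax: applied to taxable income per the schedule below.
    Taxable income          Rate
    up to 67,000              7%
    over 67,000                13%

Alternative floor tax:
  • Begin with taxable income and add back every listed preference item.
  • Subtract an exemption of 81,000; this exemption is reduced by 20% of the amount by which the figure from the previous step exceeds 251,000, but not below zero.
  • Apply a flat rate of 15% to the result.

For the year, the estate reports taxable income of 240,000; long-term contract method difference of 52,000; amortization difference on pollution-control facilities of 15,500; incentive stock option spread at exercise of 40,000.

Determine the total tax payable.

42,870

Alternative floor tax:
  Adjusted income: 240,000 + 52,000 + 15,500 + 40,000 = 347,500
  Exemption: 81,000 − 20% × (347,500 − 251,000) = 81,000 − 19,300 = 61,700
  Base: 347,500 − 61,700 = 285,800
  285,800 × 15% = 42,870

General income tax:
  67,000 × 7% = 4,690
  173,000 × 13% = 22,490
  → 27,180

42,870 > 27,180, so the alternative floor tax is the binding amount.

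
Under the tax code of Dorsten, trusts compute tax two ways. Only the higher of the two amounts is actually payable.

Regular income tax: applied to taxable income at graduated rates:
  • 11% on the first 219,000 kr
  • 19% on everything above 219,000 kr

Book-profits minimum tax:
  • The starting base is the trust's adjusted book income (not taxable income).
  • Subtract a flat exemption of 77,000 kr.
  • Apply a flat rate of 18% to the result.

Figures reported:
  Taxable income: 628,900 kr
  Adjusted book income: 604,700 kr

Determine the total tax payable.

101,971 kr

Book-profits minimum tax:
  Base (adjusted book income): 604,700 kr
  Less exemption 77,000 kr → base 527,700 kr
  527,700 kr × 18% = 94,986 kr

Regular income tax:
  219,000 kr × 11% = 24,090 kr
  409,900 kr × 19% = 77,881 kr
  → 101,971 kr

101,971 kr > 94,986 kr, so the regular income tax governs.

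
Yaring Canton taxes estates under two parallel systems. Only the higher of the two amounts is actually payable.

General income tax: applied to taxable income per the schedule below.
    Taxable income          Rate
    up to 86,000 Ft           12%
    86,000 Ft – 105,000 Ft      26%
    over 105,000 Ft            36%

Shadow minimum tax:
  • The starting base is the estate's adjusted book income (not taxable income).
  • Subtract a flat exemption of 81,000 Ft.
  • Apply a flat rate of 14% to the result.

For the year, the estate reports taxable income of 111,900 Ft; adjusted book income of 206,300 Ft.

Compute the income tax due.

General income tax:
  86,000 Ft × 12% = 10,320 Ft
  19,000 Ft × 26% = 4,940 Ft
  6,900 Ft × 36% = 2,484 Ft
  → 17,744 Ft

Shadow minimum tax:
  Base (adjusted book income): 206,300 Ft
  Less exemption 81,000 Ft → base 125,300 Ft
  125,300 Ft × 14% = 17,542 Ft

17,744 Ft > 17,542 Ft, so the general income tax governs.

17,744 Ft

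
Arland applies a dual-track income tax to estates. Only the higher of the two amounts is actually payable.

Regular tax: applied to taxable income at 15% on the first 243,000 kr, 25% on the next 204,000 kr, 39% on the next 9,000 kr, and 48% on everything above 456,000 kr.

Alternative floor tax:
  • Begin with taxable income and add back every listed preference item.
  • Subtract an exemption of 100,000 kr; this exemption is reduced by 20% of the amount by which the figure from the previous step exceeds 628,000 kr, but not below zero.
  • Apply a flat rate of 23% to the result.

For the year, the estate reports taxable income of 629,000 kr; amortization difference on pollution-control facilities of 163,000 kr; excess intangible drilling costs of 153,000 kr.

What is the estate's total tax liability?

208,932 kr

Regular tax:
  243,000 kr × 15% = 36,450 kr
  204,000 kr × 25% = 51,000 kr
  9,000 kr × 39% = 3,510 kr
  173,000 kr × 48% = 83,040 kr
  → 174,000 kr

Alternative floor tax:
  Adjusted income: 629,000 kr + 163,000 kr + 153,000 kr = 945,000 kr
  Exemption: 100,000 kr − 20% × (945,000 kr − 628,000 kr) = 100,000 kr − 63,400 kr = 36,600 kr
  Base: 945,000 kr − 36,600 kr = 908,400 kr
  908,400 kr × 23% = 208,932 kr

208,932 kr > 174,000 kr, so the alternative floor tax is the binding amount.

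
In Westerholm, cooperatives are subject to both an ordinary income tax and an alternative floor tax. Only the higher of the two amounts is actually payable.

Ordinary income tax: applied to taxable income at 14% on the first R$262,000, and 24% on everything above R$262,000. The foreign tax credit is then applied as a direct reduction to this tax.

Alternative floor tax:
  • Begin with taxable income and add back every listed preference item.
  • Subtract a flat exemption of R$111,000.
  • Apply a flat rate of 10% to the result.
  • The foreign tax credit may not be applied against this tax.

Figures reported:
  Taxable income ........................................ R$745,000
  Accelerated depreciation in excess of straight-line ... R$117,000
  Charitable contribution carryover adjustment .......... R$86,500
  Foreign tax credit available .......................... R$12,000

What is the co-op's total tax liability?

Alternative floor tax:
  Adjusted income: R$745,000 + R$117,000 + R$86,500 = R$948,500
  Less exemption R$111,000 → base R$837,500
  R$837,500 × 10% = R$83,750

Ordinary income tax:
  R$262,000 × 14% = R$36,680
  R$483,000 × 24% = R$115,920
  → R$152,600
  Less foreign tax credit R$12,000 → R$140,600

R$140,600 > R$83,750, so the ordinary income tax governs.

R$140,600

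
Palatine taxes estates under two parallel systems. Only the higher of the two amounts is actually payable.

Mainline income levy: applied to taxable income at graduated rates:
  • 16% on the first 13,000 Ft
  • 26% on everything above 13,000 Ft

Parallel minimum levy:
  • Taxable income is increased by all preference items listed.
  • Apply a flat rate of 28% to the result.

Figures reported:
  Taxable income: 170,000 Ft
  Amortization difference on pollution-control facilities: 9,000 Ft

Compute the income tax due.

50,120 Ft

Mainline income levy:
  13,000 Ft × 16% = 2,080 Ft
  157,000 Ft × 26% = 40,820 Ft
  → 42,900 Ft

Parallel minimum levy:
  Adjusted income: 170,000 Ft + 9,000 Ft = 179,000 Ft
  179,000 Ft × 28% = 50,120 Ft

50,120 Ft > 42,900 Ft, so the parallel minimum levy is the binding amount.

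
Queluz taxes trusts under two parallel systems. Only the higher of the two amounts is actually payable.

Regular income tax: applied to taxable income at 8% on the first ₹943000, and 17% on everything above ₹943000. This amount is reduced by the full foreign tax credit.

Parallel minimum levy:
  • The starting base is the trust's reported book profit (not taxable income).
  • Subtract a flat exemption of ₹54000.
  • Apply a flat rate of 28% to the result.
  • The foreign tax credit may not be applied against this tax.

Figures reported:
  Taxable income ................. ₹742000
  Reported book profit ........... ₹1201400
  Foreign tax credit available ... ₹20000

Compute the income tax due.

Regular income tax:
  ₹742000 × 8% = ₹59360
  Less foreign tax credit ₹20000 → ₹39360

Parallel minimum levy:
  Base (reported book profit): ₹1201400
  Less exemption ₹54000 → base ₹1147400
  ₹1147400 × 28% = ₹321272

₹321272 > ₹39360, so the parallel minimum levy is the binding amount.

₹321272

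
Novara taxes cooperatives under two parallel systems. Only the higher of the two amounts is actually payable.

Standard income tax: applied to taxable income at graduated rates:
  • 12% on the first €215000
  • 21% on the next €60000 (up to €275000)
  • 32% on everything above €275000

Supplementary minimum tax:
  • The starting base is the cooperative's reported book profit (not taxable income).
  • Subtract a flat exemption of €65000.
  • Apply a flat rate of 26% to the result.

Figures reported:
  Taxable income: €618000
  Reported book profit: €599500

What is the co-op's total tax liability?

Standard income tax:
  €215000 × 12% = €25800
  €60000 × 21% = €12600
  €343000 × 32% = €109760
  → €148160

Supplementary minimum tax:
  Base (reported book profit): €599500
  Less exemption €65000 → base €534500
  €534500 × 26% = €138970

€148160 > €138970, so the standard income tax governs.

€148160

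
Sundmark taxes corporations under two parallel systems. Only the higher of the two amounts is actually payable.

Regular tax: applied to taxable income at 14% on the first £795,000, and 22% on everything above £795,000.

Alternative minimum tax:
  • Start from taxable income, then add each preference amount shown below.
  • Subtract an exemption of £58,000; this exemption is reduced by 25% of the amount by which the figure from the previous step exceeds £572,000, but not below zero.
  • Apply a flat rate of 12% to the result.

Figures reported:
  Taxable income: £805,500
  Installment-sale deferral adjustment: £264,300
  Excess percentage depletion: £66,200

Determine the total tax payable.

Alternative minimum tax:
  Adjusted income: £805,500 + £264,300 + £66,200 = £1,136,000
  Exemption: 25% × (£1,136,000 − £572,000) = £141,000 ≥ £58,000, so the exemption is fully phased out
  Base: £1,136,000 − £0 = £1,136,000
  £1,136,000 × 12% = £136,320

Regular tax:
  £795,000 × 14% = £111,300
  £10,500 × 22% = £2,310
  → £113,610

£136,320 > £113,610, so the alternative minimum tax is the binding amount.

£136,320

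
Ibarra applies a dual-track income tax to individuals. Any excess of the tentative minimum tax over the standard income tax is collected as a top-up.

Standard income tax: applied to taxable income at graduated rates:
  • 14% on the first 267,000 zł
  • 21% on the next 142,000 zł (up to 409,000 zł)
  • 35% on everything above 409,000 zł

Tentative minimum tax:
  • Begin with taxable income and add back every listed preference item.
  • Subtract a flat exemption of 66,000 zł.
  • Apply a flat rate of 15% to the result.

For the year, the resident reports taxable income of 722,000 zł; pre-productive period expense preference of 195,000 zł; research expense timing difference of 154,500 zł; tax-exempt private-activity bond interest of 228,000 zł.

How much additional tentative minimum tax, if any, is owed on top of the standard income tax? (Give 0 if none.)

Standard income tax:
  267,000 zł × 14% = 37,380 zł
  142,000 zł × 21% = 29,820 zł
  313,000 zł × 35% = 109,550 zł
  → 176,750 zł

Tentative minimum tax:
  Adjusted income: 722,000 zł + 195,000 zł + 154,500 zł + 228,000 zł = 1,299,500 zł
  Less exemption 66,000 zł → base 1,233,500 zł
  1,233,500 zł × 15% = 185,025 zł

Excess of tentative minimum tax over standard income tax: 185,025 zł − 176,750 zł = 8,275 zł.

8,275 zł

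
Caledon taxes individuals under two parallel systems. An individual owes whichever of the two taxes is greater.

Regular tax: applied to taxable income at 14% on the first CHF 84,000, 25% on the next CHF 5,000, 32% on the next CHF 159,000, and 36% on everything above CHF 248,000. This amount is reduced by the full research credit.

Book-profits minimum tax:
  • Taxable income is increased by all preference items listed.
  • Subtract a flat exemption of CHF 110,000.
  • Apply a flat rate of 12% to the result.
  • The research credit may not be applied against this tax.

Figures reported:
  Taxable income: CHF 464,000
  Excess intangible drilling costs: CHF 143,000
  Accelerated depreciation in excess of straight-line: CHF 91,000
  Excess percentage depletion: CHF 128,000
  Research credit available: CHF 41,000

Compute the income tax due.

Regular tax:
  CHF 84,000 × 14% = CHF 11,760
  CHF 5,000 × 25% = CHF 1,250
  CHF 159,000 × 32% = CHF 50,880
  CHF 216,000 × 36% = CHF 77,760
  → CHF 141,650
  Less research credit CHF 41,000 → CHF 100,650

Book-profits minimum tax:
  Adjusted income: CHF 464,000 + CHF 143,000 + CHF 91,000 + CHF 128,000 = CHF 826,000
  Less exemption CHF 110,000 → base CHF 716,000
  CHF 716,000 × 12% = CHF 85,920

CHF 100,650 > CHF 85,920, so the regular tax governs.

CHF 100,650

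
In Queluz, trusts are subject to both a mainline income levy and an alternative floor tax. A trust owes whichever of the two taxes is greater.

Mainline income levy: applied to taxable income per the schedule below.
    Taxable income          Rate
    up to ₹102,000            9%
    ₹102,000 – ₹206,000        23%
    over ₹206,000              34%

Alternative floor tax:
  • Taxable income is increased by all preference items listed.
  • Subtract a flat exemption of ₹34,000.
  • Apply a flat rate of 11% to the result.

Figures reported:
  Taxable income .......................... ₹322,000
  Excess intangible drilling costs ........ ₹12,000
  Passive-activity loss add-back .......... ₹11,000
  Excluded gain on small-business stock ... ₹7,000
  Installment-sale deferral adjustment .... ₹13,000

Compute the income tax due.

₹72,540

Alternative floor tax:
  Adjusted income: ₹322,000 + ₹12,000 + ₹11,000 + ₹7,000 + ₹13,000 = ₹365,000
  Less exemption ₹34,000 → base ₹331,000
  ₹331,000 × 11% = ₹36,410

Mainline income levy:
  ₹102,000 × 9% = ₹9,180
  ₹104,000 × 23% = ₹23,920
  ₹116,000 × 34% = ₹39,440
  → ₹72,540

₹72,540 > ₹36,410, so the mainline income levy governs.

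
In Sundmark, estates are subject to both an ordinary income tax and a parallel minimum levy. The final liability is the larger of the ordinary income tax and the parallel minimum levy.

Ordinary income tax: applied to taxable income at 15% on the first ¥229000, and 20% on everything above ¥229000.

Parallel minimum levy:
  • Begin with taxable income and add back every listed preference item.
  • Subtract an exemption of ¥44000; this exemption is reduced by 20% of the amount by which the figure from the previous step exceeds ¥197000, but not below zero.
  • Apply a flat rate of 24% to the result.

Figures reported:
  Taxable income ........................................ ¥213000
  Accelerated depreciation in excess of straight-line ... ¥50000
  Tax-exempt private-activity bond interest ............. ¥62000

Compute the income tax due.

¥73584

Parallel minimum levy:
  Adjusted income: ¥213000 + ¥50000 + ¥62000 = ¥325000
  Exemption: ¥44000 − 20% × (¥325000 − ¥197000) = ¥44000 − ¥25600 = ¥18400
  Base: ¥325000 − ¥18400 = ¥306600
  ¥306600 × 24% = ¥73584

Ordinary income tax:
  ¥213000 × 15% = ¥31950

¥73584 > ¥31950, so the parallel minimum levy is the binding amount.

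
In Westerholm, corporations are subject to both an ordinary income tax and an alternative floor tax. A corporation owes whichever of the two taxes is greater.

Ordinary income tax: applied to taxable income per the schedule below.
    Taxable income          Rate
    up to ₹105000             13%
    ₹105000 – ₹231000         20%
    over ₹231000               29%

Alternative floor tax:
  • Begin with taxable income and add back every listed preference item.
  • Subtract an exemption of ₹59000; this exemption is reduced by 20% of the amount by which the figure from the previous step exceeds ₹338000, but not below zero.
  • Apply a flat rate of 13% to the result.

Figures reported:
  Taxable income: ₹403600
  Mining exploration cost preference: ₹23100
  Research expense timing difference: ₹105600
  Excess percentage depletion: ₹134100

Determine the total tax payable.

Alternative floor tax:
  Adjusted income: ₹403600 + ₹23100 + ₹105600 + ₹134100 = ₹666400
  Exemption: 20% × (₹666400 − ₹338000) = ₹65680 ≥ ₹59000, so the exemption is fully phased out
  Base: ₹666400 − ₹0 = ₹666400
  ₹666400 × 13% = ₹86632

Ordinary income tax:
  ₹105000 × 13% = ₹13650
  ₹126000 × 20% = ₹25200
  ₹172600 × 29% = ₹50054
  → ₹88904

₹88904 > ₹86632, so the ordinary income tax governs.

₹88904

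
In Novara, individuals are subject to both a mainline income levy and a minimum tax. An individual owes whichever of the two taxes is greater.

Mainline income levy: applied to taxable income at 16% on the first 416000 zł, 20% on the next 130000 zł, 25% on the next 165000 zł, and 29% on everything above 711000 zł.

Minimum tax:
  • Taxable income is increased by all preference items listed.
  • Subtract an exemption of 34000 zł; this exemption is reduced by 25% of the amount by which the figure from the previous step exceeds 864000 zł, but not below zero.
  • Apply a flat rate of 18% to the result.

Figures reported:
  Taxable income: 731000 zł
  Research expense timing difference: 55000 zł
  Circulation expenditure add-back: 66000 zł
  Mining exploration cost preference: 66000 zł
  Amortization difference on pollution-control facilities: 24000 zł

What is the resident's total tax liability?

Mainline income levy:
  416000 zł × 16% = 66560 zł
  130000 zł × 20% = 26000 zł
  165000 zł × 25% = 41250 zł
  20000 zł × 29% = 5800 zł
  → 139610 zł

Minimum tax:
  Adjusted income: 731000 zł + 55000 zł + 66000 zł + 66000 zł + 24000 zł = 942000 zł
  Exemption: 34000 zł − 25% × (942000 zł − 864000 zł) = 34000 zł − 19500 zł = 14500 zł
  Base: 942000 zł − 14500 zł = 927500 zł
  927500 zł × 18% = 166950 zł

166950 zł > 139610 zł, so the minimum tax is the binding amount.

166950 zł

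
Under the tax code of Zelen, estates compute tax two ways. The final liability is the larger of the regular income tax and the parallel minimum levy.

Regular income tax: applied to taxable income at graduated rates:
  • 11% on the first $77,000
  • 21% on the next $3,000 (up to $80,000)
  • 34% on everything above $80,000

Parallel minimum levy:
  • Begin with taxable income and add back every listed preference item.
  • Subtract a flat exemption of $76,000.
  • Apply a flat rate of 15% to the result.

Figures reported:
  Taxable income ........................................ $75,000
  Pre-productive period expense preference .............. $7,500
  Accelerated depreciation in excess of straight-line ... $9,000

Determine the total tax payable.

$8,250

Parallel minimum levy:
  Adjusted income: $75,000 + $7,500 + $9,000 = $91,500
  Less exemption $76,000 → base $15,500
  $15,500 × 15% = $2,325

Regular income tax:
  $75,000 × 11% = $8,250

$8,250 > $2,325, so the regular income tax governs.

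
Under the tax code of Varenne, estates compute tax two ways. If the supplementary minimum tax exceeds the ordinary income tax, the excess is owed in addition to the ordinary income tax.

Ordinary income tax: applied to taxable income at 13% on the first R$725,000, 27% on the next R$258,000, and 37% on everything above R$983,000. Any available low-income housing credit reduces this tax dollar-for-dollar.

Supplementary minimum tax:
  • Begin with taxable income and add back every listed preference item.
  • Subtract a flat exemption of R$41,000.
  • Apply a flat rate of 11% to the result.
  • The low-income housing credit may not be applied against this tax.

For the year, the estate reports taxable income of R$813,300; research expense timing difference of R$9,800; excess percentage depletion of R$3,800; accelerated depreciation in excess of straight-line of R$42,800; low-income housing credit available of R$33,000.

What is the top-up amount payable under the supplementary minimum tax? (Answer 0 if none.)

R$6,066

Ordinary income tax:
  R$725,000 × 13% = R$94,250
  R$88,300 × 27% = R$23,841
  → R$118,091
  Less low-income housing credit R$33,000 → R$85,091

Supplementary minimum tax:
  Adjusted income: R$813,300 + R$9,800 + R$3,800 + R$42,800 = R$869,700
  Less exemption R$41,000 → base R$828,700
  R$828,700 × 11% = R$91,157

Excess of supplementary minimum tax over ordinary income tax: R$91,157 − R$85,091 = R$6,066.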